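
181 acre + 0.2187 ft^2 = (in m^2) 7.325e+05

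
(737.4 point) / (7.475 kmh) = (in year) 3.973e-09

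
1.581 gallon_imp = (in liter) 7.187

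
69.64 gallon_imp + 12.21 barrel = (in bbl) 14.2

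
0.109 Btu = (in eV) 7.178e+20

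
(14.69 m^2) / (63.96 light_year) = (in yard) 2.655e-17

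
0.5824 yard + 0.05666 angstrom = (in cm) 53.25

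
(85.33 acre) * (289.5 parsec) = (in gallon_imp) 6.785e+26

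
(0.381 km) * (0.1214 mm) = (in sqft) 0.4979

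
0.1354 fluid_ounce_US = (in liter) 0.004004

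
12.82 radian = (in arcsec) 2.644e+06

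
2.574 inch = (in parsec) 2.119e-18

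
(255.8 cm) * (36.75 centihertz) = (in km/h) 3.384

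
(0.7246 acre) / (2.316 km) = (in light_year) 1.338e-16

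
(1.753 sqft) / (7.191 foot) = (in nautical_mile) 4.012e-05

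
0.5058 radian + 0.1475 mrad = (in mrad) 505.9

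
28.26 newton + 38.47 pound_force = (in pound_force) 44.82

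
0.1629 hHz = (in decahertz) 1.629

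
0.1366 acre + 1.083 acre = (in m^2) 4936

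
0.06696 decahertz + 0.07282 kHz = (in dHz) 734.9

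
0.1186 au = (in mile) 1.102e+07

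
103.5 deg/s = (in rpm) 17.25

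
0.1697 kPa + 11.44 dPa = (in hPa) 1.708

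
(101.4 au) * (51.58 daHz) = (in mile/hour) 1.75e+16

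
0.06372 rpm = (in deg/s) 0.3823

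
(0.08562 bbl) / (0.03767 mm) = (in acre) 0.08929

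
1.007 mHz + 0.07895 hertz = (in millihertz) 79.96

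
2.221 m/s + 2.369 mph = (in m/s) 3.28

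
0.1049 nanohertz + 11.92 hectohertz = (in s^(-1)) 1192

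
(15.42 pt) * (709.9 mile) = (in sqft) 6.69e+04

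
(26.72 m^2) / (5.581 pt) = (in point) 3.847e+07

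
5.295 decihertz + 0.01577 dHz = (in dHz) 5.311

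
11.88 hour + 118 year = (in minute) 6.202e+07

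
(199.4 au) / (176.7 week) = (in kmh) 1.005e+06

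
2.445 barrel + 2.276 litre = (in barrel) 2.459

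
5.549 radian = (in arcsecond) 1.145e+06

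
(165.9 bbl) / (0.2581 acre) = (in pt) 71.58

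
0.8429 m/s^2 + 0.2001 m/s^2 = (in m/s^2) 1.043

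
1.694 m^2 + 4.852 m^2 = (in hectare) 0.0006546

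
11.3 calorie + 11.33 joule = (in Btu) 0.05555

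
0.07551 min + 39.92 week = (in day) 279.4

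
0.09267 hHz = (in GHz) 9.267e-09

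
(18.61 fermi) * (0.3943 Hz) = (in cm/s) 7.338e-13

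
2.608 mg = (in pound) 5.75e-06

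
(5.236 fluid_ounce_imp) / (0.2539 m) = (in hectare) 5.859e-08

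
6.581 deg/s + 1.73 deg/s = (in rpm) 1.385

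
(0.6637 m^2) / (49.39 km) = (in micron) 13.44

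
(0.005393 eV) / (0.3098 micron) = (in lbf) 6.27e-16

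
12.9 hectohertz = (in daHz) 129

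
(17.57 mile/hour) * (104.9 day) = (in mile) 4.423e+04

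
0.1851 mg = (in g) 0.0001851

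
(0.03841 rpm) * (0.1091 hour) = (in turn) 0.2514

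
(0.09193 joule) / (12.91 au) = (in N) 4.76e-14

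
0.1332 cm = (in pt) 3.776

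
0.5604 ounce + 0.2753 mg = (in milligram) 1.589e+04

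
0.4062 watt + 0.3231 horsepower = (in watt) 241.3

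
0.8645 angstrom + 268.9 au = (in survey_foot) 1.32e+14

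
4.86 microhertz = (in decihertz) 4.86e-05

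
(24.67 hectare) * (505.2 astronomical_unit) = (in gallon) 4.925e+21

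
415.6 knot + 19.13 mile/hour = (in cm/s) 2.224e+04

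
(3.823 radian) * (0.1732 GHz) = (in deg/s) 3.794e+10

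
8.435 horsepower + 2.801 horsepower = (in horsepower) 11.24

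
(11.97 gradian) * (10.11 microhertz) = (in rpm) 1.815e-05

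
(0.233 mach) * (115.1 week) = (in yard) 6.04e+09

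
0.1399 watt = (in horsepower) 0.0001876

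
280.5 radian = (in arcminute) 9.643e+05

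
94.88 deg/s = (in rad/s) 1.656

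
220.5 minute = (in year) 0.0004195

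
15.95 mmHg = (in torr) 15.95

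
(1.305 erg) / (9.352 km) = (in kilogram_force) 1.423e-12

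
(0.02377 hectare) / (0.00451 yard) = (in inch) 2.269e+06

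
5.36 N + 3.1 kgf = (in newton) 35.76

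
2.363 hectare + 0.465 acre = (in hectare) 2.551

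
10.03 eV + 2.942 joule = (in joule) 2.942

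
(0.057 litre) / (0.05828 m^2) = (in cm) 0.0978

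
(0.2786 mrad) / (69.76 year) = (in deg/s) 7.256e-12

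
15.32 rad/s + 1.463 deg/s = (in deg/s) 879.2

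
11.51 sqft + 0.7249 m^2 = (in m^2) 1.794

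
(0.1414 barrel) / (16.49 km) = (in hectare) 1.363e-10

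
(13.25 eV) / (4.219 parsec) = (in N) 1.631e-35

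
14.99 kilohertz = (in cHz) 1.499e+06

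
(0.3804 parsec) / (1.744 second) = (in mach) 1.977e+13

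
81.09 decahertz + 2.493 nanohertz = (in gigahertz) 8.109e-07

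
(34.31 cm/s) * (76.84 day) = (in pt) 6.457e+09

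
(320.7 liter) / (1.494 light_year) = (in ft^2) 2.442e-16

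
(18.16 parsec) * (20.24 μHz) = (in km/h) 4.083e+13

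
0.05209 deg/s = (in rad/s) 0.0009091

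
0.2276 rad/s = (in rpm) 2.173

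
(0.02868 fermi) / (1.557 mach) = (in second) 5.41e-20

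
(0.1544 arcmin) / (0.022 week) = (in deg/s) 1.934e-07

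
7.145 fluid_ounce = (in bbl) 0.001329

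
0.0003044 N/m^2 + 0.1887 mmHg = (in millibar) 0.2516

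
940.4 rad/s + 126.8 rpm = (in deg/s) 5.464e+04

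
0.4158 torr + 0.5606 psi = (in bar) 0.03921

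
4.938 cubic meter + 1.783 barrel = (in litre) 5221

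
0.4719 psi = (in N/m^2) 3254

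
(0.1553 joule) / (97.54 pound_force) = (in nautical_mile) 1.933e-07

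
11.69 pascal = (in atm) 0.0001154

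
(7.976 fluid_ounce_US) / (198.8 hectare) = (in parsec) 3.845e-27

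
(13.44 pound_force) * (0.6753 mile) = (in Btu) 61.58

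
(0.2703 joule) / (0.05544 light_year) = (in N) 5.153e-16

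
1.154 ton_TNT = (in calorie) 1.154e+09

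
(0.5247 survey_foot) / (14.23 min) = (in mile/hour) 0.000419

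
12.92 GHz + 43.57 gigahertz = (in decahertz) 5.649e+09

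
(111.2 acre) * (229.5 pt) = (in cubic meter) 3.643e+04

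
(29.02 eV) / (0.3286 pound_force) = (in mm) 3.181e-15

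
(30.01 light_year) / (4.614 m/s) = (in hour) 1.709e+13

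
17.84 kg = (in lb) 39.33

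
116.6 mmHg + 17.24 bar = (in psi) 252.3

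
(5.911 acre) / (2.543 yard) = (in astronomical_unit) 6.877e-08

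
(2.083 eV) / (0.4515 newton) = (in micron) 7.392e-13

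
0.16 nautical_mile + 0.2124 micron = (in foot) 972.2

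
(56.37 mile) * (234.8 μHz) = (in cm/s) 2130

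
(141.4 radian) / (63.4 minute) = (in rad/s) 0.03717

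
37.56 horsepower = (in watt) 2.801e+04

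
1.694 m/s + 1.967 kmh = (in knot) 4.355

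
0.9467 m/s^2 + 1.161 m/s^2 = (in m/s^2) 2.108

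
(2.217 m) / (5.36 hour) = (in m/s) 0.0001149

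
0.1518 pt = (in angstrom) 5.355e+05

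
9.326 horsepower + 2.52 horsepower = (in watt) 8834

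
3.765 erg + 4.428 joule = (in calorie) 1.058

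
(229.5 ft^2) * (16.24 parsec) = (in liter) 1.068e+22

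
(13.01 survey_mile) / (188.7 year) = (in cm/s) 0.0003518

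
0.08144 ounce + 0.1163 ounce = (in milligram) 5606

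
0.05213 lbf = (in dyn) 2.319e+04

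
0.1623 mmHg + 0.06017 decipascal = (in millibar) 0.2164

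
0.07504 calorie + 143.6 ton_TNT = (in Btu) 5.695e+08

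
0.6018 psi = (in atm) 0.04095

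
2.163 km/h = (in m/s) 0.6008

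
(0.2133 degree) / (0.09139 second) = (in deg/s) 2.334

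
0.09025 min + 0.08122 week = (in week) 0.08123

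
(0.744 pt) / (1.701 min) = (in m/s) 2.572e-06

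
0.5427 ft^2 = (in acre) 1.246e-05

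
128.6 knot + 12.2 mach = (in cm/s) 4.22e+05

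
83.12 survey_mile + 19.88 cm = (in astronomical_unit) 8.942e-07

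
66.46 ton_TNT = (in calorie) 6.646e+10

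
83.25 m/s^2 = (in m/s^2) 83.25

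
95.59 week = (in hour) 1.606e+04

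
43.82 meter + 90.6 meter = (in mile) 0.08352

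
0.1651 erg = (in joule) 1.651e-08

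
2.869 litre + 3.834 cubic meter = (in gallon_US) 1014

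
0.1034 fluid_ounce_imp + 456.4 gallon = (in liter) 1728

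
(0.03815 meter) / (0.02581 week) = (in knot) 4.751e-06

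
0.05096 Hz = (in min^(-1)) 3.058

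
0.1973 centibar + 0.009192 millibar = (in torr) 1.487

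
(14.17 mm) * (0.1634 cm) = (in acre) 5.721e-09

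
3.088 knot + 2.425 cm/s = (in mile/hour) 3.608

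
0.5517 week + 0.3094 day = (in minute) 6007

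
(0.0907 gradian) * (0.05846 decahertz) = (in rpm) 0.007953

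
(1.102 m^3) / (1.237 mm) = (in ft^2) 9589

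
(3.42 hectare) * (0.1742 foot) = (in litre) 1.816e+06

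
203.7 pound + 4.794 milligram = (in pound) 203.7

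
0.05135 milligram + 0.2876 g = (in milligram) 287.7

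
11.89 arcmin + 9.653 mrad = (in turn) 0.002087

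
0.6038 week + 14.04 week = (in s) 8.857e+06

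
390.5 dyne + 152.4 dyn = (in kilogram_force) 0.0005536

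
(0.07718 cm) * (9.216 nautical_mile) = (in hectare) 0.001317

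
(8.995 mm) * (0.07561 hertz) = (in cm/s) 0.06801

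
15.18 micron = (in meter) 1.518e-05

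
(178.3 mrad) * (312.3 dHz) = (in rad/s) 5.568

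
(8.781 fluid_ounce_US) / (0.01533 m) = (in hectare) 1.694e-06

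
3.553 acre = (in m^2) 1.438e+04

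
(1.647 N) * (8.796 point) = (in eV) 3.19e+16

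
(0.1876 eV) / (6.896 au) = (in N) 2.914e-32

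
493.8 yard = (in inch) 1.778e+04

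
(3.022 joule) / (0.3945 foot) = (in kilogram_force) 2.563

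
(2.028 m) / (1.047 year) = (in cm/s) 6.142e-06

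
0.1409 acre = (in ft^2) 6138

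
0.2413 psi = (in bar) 0.01664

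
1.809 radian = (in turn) 0.2879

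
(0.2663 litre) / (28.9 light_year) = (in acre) 2.407e-25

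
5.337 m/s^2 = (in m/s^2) 5.337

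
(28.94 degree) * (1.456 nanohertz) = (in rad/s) 7.354e-10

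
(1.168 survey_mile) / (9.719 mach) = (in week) 9.392e-07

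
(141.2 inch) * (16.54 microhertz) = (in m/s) 5.932e-05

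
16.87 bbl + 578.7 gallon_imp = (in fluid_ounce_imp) 1.87e+05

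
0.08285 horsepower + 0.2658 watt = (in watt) 62.05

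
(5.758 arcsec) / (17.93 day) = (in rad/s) 1.802e-11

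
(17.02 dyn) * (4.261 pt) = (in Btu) 2.425e-10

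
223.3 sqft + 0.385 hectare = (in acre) 0.9565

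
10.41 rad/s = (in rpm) 99.41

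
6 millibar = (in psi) 0.08702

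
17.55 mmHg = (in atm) 0.02309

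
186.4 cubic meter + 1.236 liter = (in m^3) 186.4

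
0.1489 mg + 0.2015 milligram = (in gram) 0.0003504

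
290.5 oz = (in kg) 8.236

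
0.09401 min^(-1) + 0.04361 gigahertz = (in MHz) 43.61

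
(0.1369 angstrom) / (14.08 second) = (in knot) 1.89e-12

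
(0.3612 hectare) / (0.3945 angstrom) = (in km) 9.156e+10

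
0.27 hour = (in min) 16.2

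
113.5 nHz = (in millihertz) 0.0001135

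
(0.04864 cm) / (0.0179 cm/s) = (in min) 0.04529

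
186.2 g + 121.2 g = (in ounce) 10.84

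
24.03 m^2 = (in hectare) 0.002403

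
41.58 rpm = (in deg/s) 249.5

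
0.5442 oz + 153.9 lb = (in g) 6.982e+04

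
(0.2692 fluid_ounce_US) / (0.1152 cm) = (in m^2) 0.006911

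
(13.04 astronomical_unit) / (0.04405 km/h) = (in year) 5.055e+06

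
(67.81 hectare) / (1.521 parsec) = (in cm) 1.445e-09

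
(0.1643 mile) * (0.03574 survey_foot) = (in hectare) 0.000288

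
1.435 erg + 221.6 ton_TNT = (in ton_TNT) 221.6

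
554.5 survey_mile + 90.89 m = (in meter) 8.925e+05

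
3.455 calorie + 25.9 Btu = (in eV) 1.706e+23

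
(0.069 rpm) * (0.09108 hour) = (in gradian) 150.8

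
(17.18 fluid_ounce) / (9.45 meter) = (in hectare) 5.376e-09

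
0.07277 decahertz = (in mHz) 727.7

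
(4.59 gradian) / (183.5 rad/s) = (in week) 6.497e-10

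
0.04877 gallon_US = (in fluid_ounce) 6.243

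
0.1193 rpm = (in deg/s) 0.7158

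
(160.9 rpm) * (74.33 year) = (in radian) 3.95e+10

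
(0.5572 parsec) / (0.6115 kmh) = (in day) 1.172e+12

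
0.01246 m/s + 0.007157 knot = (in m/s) 0.01614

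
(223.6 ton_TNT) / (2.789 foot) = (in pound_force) 2.474e+11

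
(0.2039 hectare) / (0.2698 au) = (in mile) 3.139e-11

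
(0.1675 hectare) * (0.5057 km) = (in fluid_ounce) 2.864e+10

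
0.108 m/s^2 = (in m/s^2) 0.108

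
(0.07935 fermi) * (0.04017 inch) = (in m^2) 8.096e-20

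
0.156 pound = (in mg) 7.076e+04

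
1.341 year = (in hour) 1.175e+04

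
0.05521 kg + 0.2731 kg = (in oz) 11.58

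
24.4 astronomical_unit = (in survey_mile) 2.268e+09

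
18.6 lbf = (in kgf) 8.437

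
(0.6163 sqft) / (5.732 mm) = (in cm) 998.9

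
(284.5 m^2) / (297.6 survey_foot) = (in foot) 10.29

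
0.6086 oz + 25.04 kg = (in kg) 25.06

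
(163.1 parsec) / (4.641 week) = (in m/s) 1.793e+12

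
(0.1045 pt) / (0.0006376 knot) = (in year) 3.564e-09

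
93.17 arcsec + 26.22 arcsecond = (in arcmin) 1.99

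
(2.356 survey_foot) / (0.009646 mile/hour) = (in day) 0.001927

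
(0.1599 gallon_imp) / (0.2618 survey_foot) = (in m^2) 0.00911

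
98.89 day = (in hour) 2373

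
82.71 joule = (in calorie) 19.77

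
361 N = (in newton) 361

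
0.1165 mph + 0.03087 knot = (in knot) 0.1321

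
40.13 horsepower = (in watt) 2.992e+04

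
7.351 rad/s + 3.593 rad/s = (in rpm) 104.5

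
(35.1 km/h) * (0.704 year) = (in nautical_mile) 1.169e+05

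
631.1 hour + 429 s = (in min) 3.787e+04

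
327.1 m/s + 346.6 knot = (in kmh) 1819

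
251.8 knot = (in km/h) 466.3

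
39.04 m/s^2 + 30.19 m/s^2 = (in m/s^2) 69.23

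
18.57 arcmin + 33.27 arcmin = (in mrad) 15.08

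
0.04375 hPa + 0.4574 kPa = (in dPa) 4618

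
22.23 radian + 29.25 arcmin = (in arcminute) 7.645e+04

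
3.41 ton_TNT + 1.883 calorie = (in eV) 8.905e+28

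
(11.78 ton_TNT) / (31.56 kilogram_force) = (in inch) 6.27e+09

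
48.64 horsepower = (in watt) 3.627e+04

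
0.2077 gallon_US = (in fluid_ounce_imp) 27.67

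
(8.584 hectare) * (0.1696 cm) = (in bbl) 915.7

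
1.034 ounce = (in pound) 0.06463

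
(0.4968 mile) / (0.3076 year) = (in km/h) 0.0002967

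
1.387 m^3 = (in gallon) 366.4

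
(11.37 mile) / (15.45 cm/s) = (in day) 1.371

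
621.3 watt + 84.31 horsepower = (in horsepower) 85.14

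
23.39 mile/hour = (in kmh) 37.64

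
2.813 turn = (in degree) 1013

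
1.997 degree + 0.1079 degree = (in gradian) 2.339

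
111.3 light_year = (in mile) 6.543e+14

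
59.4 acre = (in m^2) 2.404e+05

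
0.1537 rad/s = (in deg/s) 8.806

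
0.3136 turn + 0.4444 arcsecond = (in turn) 0.3136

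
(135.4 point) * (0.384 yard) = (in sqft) 0.1805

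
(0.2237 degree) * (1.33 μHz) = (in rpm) 4.959e-08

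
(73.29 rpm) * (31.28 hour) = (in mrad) 8.643e+08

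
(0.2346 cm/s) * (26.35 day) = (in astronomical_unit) 3.57e-08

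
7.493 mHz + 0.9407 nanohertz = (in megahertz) 7.493e-09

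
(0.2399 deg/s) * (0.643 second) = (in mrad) 2.692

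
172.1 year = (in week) 8974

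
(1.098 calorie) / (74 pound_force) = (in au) 9.329e-14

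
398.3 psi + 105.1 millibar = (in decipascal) 2.757e+07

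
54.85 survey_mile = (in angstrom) 8.827e+14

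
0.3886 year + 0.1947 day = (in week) 20.29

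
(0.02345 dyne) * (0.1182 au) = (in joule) 4147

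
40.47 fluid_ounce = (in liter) 1.197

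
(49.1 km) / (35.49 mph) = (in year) 9.813e-05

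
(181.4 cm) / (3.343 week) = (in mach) 2.635e-09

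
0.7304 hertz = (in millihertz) 730.4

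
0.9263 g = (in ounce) 0.03267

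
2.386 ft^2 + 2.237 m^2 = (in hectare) 0.0002459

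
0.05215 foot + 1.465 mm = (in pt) 49.21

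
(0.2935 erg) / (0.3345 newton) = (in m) 8.774e-08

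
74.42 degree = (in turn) 0.2067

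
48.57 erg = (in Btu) 4.604e-09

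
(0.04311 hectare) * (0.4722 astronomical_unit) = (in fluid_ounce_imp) 1.072e+18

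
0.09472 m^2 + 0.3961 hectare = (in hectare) 0.3961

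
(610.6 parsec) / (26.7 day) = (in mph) 1.827e+13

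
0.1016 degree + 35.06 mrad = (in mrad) 36.83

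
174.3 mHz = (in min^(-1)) 10.46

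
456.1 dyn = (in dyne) 456.1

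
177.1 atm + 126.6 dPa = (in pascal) 1.794e+07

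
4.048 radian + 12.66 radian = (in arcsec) 3.446e+06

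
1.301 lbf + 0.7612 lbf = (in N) 9.173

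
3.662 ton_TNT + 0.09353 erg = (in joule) 1.532e+10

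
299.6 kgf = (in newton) 2938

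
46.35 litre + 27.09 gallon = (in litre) 148.9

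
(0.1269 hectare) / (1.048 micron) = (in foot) 3.973e+09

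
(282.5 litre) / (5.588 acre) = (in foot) 4.099e-05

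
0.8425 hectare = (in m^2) 8425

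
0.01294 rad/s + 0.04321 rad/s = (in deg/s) 3.217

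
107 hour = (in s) 3.852e+05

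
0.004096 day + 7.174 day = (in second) 6.202e+05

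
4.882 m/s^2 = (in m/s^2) 4.882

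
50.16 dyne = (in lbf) 0.0001128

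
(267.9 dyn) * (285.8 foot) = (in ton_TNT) 5.578e-11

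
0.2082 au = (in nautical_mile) 1.682e+07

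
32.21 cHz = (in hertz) 0.3221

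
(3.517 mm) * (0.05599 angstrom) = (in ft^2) 2.12e-13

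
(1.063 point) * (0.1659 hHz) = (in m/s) 0.006221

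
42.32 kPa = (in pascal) 4.232e+04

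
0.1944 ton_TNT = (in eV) 5.077e+27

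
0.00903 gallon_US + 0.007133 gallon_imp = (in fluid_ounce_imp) 2.344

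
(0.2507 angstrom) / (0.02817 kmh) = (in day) 3.708e-14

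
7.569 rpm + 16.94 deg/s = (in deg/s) 62.35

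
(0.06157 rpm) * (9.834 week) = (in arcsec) 7.91e+09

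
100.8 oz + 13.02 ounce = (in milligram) 3.227e+06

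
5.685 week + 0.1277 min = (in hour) 955.1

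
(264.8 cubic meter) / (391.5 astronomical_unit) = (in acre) 1.117e-15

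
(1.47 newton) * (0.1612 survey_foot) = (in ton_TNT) 1.726e-11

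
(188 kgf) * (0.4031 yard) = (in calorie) 162.4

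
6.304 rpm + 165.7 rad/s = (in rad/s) 166.4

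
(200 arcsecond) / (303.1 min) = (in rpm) 5.091e-07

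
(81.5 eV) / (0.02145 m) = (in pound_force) 1.369e-16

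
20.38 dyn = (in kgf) 2.078e-05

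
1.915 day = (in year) 0.005247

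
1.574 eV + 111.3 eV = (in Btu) 1.714e-20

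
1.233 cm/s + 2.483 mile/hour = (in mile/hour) 2.511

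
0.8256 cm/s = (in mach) 2.425e-05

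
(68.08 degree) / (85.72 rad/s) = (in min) 0.000231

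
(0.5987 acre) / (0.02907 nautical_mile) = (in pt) 1.276e+05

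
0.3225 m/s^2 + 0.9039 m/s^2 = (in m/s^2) 1.226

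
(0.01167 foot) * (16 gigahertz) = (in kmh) 2.049e+08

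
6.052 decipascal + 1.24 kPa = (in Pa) 1241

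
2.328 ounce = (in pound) 0.1455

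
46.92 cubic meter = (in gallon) 1.239e+04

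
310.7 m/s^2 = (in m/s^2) 310.7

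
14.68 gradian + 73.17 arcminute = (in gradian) 16.04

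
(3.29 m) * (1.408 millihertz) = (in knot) 0.009005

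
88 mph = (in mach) 0.1155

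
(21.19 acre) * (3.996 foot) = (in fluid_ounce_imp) 3.676e+09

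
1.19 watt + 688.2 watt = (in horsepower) 0.9245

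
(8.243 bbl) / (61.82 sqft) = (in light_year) 2.412e-17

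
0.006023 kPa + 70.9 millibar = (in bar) 0.07096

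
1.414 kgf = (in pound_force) 3.117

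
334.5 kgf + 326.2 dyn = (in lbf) 737.4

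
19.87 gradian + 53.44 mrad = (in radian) 0.3656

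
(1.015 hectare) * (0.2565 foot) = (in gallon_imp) 1.746e+05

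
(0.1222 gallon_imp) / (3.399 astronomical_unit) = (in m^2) 1.093e-15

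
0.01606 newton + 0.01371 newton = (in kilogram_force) 0.003036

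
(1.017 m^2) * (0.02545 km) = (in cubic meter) 25.88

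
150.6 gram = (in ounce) 5.312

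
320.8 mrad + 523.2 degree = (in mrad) 9452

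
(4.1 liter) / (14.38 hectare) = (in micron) 0.02851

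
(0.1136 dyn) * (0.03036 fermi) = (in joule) 3.449e-23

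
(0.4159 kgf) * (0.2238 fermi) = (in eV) 5697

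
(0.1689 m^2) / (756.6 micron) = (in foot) 732.4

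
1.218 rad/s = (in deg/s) 69.79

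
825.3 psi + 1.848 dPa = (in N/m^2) 5.69e+06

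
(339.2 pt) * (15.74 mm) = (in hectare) 1.883e-07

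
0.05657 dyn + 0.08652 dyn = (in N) 1.431e-06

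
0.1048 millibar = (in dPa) 104.8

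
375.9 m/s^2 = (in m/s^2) 375.9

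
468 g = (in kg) 0.468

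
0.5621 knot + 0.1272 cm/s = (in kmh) 1.046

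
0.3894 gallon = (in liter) 1.474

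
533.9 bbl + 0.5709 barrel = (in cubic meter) 84.97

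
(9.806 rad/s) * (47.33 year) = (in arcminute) 5.032e+13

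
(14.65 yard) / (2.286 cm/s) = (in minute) 9.767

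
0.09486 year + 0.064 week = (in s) 3.03e+06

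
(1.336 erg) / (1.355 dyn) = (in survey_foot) 0.03235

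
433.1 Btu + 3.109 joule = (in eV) 2.852e+24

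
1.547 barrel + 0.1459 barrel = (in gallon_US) 71.1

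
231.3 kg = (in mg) 2.313e+08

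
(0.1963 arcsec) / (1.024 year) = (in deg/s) 1.689e-12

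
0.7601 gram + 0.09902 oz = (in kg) 0.003567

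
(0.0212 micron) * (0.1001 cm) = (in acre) 5.244e-15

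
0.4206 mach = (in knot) 278.4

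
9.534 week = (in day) 66.74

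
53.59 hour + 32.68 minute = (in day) 2.256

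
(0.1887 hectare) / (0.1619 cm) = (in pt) 3.304e+09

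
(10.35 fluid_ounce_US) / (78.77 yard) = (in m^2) 4.25e-06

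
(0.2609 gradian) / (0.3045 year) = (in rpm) 4.075e-09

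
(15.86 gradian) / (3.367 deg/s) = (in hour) 0.001178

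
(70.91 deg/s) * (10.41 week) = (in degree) 4.464e+08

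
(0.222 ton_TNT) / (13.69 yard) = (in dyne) 7.42e+12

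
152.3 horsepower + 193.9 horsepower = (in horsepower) 346.2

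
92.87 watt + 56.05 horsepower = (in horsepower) 56.17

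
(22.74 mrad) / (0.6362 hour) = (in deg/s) 0.0005689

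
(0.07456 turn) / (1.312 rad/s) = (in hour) 9.919e-05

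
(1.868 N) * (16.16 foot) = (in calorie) 2.199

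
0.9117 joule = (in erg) 9.117e+06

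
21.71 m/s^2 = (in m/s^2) 21.71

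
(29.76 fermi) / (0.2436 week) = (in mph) 4.519e-19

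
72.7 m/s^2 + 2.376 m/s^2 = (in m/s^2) 75.08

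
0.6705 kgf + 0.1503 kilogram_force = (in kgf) 0.8208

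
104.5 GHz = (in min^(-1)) 6.27e+12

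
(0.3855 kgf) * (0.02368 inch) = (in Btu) 2.155e-06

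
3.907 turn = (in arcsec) 5.063e+06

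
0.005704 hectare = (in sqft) 614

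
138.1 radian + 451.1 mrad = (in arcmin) 4.763e+05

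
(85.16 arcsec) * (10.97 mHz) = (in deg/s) 0.0002595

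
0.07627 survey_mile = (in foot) 402.7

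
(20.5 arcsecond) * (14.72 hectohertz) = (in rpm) 1.397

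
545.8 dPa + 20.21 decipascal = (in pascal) 56.6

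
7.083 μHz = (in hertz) 7.083e-06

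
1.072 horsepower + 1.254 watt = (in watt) 800.6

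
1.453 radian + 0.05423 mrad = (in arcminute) 4995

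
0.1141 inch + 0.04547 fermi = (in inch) 0.1141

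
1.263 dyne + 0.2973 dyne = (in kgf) 1.591e-06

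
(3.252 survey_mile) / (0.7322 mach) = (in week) 3.471e-05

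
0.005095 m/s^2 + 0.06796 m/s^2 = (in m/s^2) 0.07306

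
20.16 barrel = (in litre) 3205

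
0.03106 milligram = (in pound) 6.848e-08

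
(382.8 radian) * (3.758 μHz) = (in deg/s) 0.08242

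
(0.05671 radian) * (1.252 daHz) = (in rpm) 6.78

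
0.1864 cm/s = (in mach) 5.474e-06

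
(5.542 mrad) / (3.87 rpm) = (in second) 0.01367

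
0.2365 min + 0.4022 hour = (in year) 4.636e-05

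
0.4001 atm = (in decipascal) 4.054e+05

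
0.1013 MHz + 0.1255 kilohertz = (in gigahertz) 0.0001014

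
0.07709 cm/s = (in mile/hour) 0.001724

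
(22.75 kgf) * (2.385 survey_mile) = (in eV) 5.345e+24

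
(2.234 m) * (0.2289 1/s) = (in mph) 1.144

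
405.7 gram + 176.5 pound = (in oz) 2838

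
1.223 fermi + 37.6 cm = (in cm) 37.6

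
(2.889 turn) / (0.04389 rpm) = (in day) 0.04571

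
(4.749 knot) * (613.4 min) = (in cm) 8.992e+06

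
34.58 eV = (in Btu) 5.251e-21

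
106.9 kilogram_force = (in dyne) 1.048e+08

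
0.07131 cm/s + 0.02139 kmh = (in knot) 0.01294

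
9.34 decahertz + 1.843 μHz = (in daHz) 9.34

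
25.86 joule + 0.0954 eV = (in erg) 2.586e+08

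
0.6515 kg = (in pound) 1.436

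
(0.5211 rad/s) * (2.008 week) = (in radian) 6.328e+05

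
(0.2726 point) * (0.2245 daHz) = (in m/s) 0.0002159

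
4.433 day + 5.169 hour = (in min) 6694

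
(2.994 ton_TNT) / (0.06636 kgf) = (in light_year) 2.035e-06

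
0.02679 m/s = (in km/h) 0.09644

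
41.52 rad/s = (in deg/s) 2379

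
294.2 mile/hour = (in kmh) 473.5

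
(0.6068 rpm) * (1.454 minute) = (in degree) 317.6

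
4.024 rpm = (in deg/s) 24.14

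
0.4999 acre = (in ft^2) 2.178e+04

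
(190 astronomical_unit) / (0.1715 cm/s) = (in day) 1.918e+11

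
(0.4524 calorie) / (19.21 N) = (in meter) 0.09853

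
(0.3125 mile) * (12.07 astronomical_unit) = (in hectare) 9.081e+10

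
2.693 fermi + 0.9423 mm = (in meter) 0.0009423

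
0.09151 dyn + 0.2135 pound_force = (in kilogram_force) 0.09684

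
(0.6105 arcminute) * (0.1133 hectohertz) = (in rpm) 0.01921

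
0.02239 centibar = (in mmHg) 0.1679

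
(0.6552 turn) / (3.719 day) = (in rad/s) 1.281e-05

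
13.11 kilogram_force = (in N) 128.6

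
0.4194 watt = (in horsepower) 0.0005624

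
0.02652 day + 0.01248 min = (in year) 7.268e-05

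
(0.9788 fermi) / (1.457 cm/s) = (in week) 1.111e-19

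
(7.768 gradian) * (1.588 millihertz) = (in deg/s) 0.0111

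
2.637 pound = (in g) 1196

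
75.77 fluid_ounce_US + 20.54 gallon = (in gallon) 21.13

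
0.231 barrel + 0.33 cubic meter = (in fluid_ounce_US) 1.24e+04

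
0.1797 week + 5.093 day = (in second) 5.487e+05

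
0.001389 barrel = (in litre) 0.2208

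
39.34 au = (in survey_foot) 1.931e+13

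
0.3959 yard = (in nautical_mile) 0.0001955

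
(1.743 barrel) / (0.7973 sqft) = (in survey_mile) 0.002325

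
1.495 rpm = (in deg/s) 8.97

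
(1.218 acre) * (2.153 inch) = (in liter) 2.696e+05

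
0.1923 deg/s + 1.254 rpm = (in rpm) 1.286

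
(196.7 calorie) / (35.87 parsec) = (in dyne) 7.436e-11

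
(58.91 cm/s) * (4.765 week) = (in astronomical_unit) 1.135e-05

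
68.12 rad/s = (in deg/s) 3903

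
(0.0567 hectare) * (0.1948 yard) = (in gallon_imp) 2.222e+04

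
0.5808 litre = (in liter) 0.5808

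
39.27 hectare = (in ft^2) 4.227e+06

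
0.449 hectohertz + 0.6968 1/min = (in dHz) 449.1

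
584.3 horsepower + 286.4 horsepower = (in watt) 6.493e+05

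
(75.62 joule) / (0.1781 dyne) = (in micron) 4.246e+13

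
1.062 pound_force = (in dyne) 4.724e+05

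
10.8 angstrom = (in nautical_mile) 5.832e-13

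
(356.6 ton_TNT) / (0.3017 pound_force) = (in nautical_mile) 6.003e+08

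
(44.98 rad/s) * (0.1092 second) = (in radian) 4.912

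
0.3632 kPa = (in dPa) 3632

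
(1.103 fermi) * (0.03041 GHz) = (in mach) 9.851e-11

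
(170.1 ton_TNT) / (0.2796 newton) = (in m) 2.545e+12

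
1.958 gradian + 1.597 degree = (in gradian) 3.732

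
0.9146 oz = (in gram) 25.93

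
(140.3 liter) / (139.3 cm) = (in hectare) 1.007e-05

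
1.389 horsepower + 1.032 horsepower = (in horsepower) 2.421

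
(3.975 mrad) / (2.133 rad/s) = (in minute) 3.106e-05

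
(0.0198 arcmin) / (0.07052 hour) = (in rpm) 2.166e-07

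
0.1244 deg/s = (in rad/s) 0.002171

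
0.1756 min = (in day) 0.0001219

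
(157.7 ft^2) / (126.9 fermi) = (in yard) 1.263e+14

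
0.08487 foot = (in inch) 1.018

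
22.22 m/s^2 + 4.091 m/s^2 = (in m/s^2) 26.31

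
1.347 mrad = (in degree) 0.07718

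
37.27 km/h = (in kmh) 37.27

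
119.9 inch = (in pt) 8633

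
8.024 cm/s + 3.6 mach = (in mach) 3.6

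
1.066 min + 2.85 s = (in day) 0.0007733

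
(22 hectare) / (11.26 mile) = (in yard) 13.28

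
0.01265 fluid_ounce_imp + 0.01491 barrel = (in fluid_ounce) 80.17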